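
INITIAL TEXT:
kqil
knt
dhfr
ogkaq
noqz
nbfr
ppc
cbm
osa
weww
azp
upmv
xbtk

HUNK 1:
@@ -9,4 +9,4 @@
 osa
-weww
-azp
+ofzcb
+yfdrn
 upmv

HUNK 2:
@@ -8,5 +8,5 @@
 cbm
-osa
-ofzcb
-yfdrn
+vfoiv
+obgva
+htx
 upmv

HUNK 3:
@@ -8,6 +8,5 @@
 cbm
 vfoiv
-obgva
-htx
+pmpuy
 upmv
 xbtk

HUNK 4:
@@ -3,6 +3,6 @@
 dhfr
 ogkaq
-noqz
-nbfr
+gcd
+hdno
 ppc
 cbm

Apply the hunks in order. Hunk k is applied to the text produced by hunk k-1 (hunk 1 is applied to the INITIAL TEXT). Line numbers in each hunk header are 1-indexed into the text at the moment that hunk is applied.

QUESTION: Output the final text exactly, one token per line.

Hunk 1: at line 9 remove [weww,azp] add [ofzcb,yfdrn] -> 13 lines: kqil knt dhfr ogkaq noqz nbfr ppc cbm osa ofzcb yfdrn upmv xbtk
Hunk 2: at line 8 remove [osa,ofzcb,yfdrn] add [vfoiv,obgva,htx] -> 13 lines: kqil knt dhfr ogkaq noqz nbfr ppc cbm vfoiv obgva htx upmv xbtk
Hunk 3: at line 8 remove [obgva,htx] add [pmpuy] -> 12 lines: kqil knt dhfr ogkaq noqz nbfr ppc cbm vfoiv pmpuy upmv xbtk
Hunk 4: at line 3 remove [noqz,nbfr] add [gcd,hdno] -> 12 lines: kqil knt dhfr ogkaq gcd hdno ppc cbm vfoiv pmpuy upmv xbtk

Answer: kqil
knt
dhfr
ogkaq
gcd
hdno
ppc
cbm
vfoiv
pmpuy
upmv
xbtk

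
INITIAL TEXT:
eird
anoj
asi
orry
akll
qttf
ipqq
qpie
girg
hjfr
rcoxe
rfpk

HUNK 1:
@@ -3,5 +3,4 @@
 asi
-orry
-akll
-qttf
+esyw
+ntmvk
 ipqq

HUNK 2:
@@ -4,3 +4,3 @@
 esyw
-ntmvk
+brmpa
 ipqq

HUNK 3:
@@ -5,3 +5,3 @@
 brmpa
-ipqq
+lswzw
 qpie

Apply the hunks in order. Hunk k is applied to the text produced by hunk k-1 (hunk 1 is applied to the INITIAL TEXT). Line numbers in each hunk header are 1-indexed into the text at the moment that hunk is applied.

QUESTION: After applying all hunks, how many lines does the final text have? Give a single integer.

Answer: 11

Derivation:
Hunk 1: at line 3 remove [orry,akll,qttf] add [esyw,ntmvk] -> 11 lines: eird anoj asi esyw ntmvk ipqq qpie girg hjfr rcoxe rfpk
Hunk 2: at line 4 remove [ntmvk] add [brmpa] -> 11 lines: eird anoj asi esyw brmpa ipqq qpie girg hjfr rcoxe rfpk
Hunk 3: at line 5 remove [ipqq] add [lswzw] -> 11 lines: eird anoj asi esyw brmpa lswzw qpie girg hjfr rcoxe rfpk
Final line count: 11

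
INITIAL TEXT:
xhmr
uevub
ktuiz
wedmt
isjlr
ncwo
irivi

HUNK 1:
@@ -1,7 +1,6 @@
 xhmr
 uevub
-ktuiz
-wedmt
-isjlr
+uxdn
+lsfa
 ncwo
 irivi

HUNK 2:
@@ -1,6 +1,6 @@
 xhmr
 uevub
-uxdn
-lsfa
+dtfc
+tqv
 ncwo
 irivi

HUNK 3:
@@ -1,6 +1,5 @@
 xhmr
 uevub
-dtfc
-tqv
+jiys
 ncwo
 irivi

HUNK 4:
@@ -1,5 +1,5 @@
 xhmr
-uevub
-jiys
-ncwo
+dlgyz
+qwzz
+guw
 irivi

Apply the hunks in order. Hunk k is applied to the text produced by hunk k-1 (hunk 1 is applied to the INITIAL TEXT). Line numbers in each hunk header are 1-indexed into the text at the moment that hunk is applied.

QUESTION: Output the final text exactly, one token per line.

Hunk 1: at line 1 remove [ktuiz,wedmt,isjlr] add [uxdn,lsfa] -> 6 lines: xhmr uevub uxdn lsfa ncwo irivi
Hunk 2: at line 1 remove [uxdn,lsfa] add [dtfc,tqv] -> 6 lines: xhmr uevub dtfc tqv ncwo irivi
Hunk 3: at line 1 remove [dtfc,tqv] add [jiys] -> 5 lines: xhmr uevub jiys ncwo irivi
Hunk 4: at line 1 remove [uevub,jiys,ncwo] add [dlgyz,qwzz,guw] -> 5 lines: xhmr dlgyz qwzz guw irivi

Answer: xhmr
dlgyz
qwzz
guw
irivi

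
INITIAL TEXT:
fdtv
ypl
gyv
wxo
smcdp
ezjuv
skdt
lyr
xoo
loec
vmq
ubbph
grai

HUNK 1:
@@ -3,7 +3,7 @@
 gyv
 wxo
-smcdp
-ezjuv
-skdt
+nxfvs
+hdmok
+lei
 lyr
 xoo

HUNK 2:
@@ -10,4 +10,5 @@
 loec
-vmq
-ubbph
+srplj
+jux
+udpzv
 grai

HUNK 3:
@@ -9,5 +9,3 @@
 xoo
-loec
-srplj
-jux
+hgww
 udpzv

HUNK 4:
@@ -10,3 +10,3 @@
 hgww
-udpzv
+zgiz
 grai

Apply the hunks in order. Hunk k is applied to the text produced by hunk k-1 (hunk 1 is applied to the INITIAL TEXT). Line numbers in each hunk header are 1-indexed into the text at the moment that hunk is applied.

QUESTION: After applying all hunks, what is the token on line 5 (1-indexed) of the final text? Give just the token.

Hunk 1: at line 3 remove [smcdp,ezjuv,skdt] add [nxfvs,hdmok,lei] -> 13 lines: fdtv ypl gyv wxo nxfvs hdmok lei lyr xoo loec vmq ubbph grai
Hunk 2: at line 10 remove [vmq,ubbph] add [srplj,jux,udpzv] -> 14 lines: fdtv ypl gyv wxo nxfvs hdmok lei lyr xoo loec srplj jux udpzv grai
Hunk 3: at line 9 remove [loec,srplj,jux] add [hgww] -> 12 lines: fdtv ypl gyv wxo nxfvs hdmok lei lyr xoo hgww udpzv grai
Hunk 4: at line 10 remove [udpzv] add [zgiz] -> 12 lines: fdtv ypl gyv wxo nxfvs hdmok lei lyr xoo hgww zgiz grai
Final line 5: nxfvs

Answer: nxfvs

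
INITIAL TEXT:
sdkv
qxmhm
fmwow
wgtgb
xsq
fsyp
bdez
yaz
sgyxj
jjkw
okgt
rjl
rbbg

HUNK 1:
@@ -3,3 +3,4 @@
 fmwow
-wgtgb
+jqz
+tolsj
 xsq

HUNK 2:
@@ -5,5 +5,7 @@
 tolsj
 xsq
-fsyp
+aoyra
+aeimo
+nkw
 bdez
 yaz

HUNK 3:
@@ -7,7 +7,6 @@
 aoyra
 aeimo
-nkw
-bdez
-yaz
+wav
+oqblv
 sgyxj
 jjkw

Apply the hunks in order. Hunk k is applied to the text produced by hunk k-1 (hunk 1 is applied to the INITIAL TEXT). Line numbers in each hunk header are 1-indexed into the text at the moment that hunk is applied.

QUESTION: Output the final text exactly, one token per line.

Answer: sdkv
qxmhm
fmwow
jqz
tolsj
xsq
aoyra
aeimo
wav
oqblv
sgyxj
jjkw
okgt
rjl
rbbg

Derivation:
Hunk 1: at line 3 remove [wgtgb] add [jqz,tolsj] -> 14 lines: sdkv qxmhm fmwow jqz tolsj xsq fsyp bdez yaz sgyxj jjkw okgt rjl rbbg
Hunk 2: at line 5 remove [fsyp] add [aoyra,aeimo,nkw] -> 16 lines: sdkv qxmhm fmwow jqz tolsj xsq aoyra aeimo nkw bdez yaz sgyxj jjkw okgt rjl rbbg
Hunk 3: at line 7 remove [nkw,bdez,yaz] add [wav,oqblv] -> 15 lines: sdkv qxmhm fmwow jqz tolsj xsq aoyra aeimo wav oqblv sgyxj jjkw okgt rjl rbbg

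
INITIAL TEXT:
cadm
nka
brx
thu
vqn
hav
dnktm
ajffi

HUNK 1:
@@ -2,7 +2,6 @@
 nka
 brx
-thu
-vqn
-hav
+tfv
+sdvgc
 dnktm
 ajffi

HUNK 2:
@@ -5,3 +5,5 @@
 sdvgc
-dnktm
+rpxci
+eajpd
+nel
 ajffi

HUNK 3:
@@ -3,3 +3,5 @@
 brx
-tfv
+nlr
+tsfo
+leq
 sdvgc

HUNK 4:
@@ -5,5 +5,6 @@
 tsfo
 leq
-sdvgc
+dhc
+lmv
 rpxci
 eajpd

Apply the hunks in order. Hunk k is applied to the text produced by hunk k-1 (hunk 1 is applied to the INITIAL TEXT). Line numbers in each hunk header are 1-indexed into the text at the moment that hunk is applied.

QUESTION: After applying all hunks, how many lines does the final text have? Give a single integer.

Answer: 12

Derivation:
Hunk 1: at line 2 remove [thu,vqn,hav] add [tfv,sdvgc] -> 7 lines: cadm nka brx tfv sdvgc dnktm ajffi
Hunk 2: at line 5 remove [dnktm] add [rpxci,eajpd,nel] -> 9 lines: cadm nka brx tfv sdvgc rpxci eajpd nel ajffi
Hunk 3: at line 3 remove [tfv] add [nlr,tsfo,leq] -> 11 lines: cadm nka brx nlr tsfo leq sdvgc rpxci eajpd nel ajffi
Hunk 4: at line 5 remove [sdvgc] add [dhc,lmv] -> 12 lines: cadm nka brx nlr tsfo leq dhc lmv rpxci eajpd nel ajffi
Final line count: 12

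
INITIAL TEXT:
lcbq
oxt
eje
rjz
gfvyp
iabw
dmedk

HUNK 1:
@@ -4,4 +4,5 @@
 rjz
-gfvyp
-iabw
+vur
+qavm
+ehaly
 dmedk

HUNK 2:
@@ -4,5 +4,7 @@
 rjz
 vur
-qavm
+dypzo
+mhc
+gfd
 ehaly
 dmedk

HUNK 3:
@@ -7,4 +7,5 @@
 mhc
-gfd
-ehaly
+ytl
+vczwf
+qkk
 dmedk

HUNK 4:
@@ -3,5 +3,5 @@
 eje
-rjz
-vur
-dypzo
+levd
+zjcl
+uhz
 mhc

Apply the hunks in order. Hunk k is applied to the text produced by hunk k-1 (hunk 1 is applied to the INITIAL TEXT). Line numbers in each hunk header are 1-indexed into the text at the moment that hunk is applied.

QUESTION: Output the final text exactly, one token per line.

Answer: lcbq
oxt
eje
levd
zjcl
uhz
mhc
ytl
vczwf
qkk
dmedk

Derivation:
Hunk 1: at line 4 remove [gfvyp,iabw] add [vur,qavm,ehaly] -> 8 lines: lcbq oxt eje rjz vur qavm ehaly dmedk
Hunk 2: at line 4 remove [qavm] add [dypzo,mhc,gfd] -> 10 lines: lcbq oxt eje rjz vur dypzo mhc gfd ehaly dmedk
Hunk 3: at line 7 remove [gfd,ehaly] add [ytl,vczwf,qkk] -> 11 lines: lcbq oxt eje rjz vur dypzo mhc ytl vczwf qkk dmedk
Hunk 4: at line 3 remove [rjz,vur,dypzo] add [levd,zjcl,uhz] -> 11 lines: lcbq oxt eje levd zjcl uhz mhc ytl vczwf qkk dmedk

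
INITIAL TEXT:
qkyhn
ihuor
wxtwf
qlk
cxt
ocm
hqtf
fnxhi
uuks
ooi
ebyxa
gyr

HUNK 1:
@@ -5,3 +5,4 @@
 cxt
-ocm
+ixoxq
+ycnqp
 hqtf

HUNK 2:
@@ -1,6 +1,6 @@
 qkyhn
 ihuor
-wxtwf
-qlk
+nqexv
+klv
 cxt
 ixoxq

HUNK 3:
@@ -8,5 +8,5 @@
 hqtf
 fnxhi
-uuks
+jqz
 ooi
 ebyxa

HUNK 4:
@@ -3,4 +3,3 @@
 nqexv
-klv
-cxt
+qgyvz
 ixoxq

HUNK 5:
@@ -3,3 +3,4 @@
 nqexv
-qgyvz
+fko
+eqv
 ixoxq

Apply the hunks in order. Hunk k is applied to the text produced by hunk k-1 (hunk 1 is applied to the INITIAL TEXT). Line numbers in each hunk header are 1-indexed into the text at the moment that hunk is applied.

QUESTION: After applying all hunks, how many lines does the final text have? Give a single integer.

Hunk 1: at line 5 remove [ocm] add [ixoxq,ycnqp] -> 13 lines: qkyhn ihuor wxtwf qlk cxt ixoxq ycnqp hqtf fnxhi uuks ooi ebyxa gyr
Hunk 2: at line 1 remove [wxtwf,qlk] add [nqexv,klv] -> 13 lines: qkyhn ihuor nqexv klv cxt ixoxq ycnqp hqtf fnxhi uuks ooi ebyxa gyr
Hunk 3: at line 8 remove [uuks] add [jqz] -> 13 lines: qkyhn ihuor nqexv klv cxt ixoxq ycnqp hqtf fnxhi jqz ooi ebyxa gyr
Hunk 4: at line 3 remove [klv,cxt] add [qgyvz] -> 12 lines: qkyhn ihuor nqexv qgyvz ixoxq ycnqp hqtf fnxhi jqz ooi ebyxa gyr
Hunk 5: at line 3 remove [qgyvz] add [fko,eqv] -> 13 lines: qkyhn ihuor nqexv fko eqv ixoxq ycnqp hqtf fnxhi jqz ooi ebyxa gyr
Final line count: 13

Answer: 13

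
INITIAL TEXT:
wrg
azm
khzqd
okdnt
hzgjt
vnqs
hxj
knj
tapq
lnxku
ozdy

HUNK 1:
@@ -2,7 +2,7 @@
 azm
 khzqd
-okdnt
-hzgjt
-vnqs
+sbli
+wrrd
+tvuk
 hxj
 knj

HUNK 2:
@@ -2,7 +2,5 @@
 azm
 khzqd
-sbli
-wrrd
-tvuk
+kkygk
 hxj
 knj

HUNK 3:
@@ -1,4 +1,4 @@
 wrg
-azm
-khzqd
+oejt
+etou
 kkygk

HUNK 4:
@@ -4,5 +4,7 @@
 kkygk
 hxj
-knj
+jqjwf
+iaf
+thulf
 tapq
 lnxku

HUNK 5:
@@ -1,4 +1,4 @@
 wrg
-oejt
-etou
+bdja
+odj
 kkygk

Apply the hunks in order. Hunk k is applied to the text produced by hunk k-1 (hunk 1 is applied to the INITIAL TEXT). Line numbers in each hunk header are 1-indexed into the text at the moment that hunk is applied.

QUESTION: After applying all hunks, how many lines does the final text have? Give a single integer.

Answer: 11

Derivation:
Hunk 1: at line 2 remove [okdnt,hzgjt,vnqs] add [sbli,wrrd,tvuk] -> 11 lines: wrg azm khzqd sbli wrrd tvuk hxj knj tapq lnxku ozdy
Hunk 2: at line 2 remove [sbli,wrrd,tvuk] add [kkygk] -> 9 lines: wrg azm khzqd kkygk hxj knj tapq lnxku ozdy
Hunk 3: at line 1 remove [azm,khzqd] add [oejt,etou] -> 9 lines: wrg oejt etou kkygk hxj knj tapq lnxku ozdy
Hunk 4: at line 4 remove [knj] add [jqjwf,iaf,thulf] -> 11 lines: wrg oejt etou kkygk hxj jqjwf iaf thulf tapq lnxku ozdy
Hunk 5: at line 1 remove [oejt,etou] add [bdja,odj] -> 11 lines: wrg bdja odj kkygk hxj jqjwf iaf thulf tapq lnxku ozdy
Final line count: 11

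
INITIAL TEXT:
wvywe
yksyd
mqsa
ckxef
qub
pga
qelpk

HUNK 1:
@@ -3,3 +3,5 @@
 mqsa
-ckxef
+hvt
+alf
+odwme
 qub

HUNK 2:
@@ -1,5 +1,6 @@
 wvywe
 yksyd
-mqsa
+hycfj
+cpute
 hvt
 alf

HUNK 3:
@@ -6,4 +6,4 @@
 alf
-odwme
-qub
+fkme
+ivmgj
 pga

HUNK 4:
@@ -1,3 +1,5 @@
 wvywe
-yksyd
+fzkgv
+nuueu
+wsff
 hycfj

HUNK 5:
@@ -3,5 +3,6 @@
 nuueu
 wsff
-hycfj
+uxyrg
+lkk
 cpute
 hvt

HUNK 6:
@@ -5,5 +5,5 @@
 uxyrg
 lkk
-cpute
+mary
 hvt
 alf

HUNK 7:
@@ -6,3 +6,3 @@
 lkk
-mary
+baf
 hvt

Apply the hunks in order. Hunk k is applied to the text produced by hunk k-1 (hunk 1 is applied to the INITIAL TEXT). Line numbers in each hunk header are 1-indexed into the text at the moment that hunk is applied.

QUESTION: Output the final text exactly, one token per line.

Answer: wvywe
fzkgv
nuueu
wsff
uxyrg
lkk
baf
hvt
alf
fkme
ivmgj
pga
qelpk

Derivation:
Hunk 1: at line 3 remove [ckxef] add [hvt,alf,odwme] -> 9 lines: wvywe yksyd mqsa hvt alf odwme qub pga qelpk
Hunk 2: at line 1 remove [mqsa] add [hycfj,cpute] -> 10 lines: wvywe yksyd hycfj cpute hvt alf odwme qub pga qelpk
Hunk 3: at line 6 remove [odwme,qub] add [fkme,ivmgj] -> 10 lines: wvywe yksyd hycfj cpute hvt alf fkme ivmgj pga qelpk
Hunk 4: at line 1 remove [yksyd] add [fzkgv,nuueu,wsff] -> 12 lines: wvywe fzkgv nuueu wsff hycfj cpute hvt alf fkme ivmgj pga qelpk
Hunk 5: at line 3 remove [hycfj] add [uxyrg,lkk] -> 13 lines: wvywe fzkgv nuueu wsff uxyrg lkk cpute hvt alf fkme ivmgj pga qelpk
Hunk 6: at line 5 remove [cpute] add [mary] -> 13 lines: wvywe fzkgv nuueu wsff uxyrg lkk mary hvt alf fkme ivmgj pga qelpk
Hunk 7: at line 6 remove [mary] add [baf] -> 13 lines: wvywe fzkgv nuueu wsff uxyrg lkk baf hvt alf fkme ivmgj pga qelpk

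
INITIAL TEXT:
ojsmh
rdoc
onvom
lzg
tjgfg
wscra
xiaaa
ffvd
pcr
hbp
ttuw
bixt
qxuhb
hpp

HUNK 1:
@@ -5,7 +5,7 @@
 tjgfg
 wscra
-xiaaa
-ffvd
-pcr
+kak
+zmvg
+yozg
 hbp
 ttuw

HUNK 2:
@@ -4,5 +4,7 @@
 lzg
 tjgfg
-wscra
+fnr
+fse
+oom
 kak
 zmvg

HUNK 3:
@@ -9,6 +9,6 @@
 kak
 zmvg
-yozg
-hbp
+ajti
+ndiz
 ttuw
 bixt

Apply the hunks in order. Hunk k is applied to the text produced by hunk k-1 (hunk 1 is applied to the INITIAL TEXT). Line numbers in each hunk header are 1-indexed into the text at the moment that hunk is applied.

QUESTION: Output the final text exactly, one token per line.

Hunk 1: at line 5 remove [xiaaa,ffvd,pcr] add [kak,zmvg,yozg] -> 14 lines: ojsmh rdoc onvom lzg tjgfg wscra kak zmvg yozg hbp ttuw bixt qxuhb hpp
Hunk 2: at line 4 remove [wscra] add [fnr,fse,oom] -> 16 lines: ojsmh rdoc onvom lzg tjgfg fnr fse oom kak zmvg yozg hbp ttuw bixt qxuhb hpp
Hunk 3: at line 9 remove [yozg,hbp] add [ajti,ndiz] -> 16 lines: ojsmh rdoc onvom lzg tjgfg fnr fse oom kak zmvg ajti ndiz ttuw bixt qxuhb hpp

Answer: ojsmh
rdoc
onvom
lzg
tjgfg
fnr
fse
oom
kak
zmvg
ajti
ndiz
ttuw
bixt
qxuhb
hpp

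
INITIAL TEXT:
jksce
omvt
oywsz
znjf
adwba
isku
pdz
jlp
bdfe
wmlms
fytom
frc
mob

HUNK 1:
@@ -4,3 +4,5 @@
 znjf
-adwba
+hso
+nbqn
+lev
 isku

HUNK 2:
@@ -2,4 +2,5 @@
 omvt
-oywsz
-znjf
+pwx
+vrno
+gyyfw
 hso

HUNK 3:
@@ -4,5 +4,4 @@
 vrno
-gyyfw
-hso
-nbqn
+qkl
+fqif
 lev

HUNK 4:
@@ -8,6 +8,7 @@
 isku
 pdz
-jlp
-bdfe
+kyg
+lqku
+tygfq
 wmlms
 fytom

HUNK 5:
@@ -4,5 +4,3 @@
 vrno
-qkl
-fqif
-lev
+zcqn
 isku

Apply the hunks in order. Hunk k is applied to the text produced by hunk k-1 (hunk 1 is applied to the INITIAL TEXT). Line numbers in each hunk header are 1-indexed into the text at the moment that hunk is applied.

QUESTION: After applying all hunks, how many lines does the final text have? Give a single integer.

Hunk 1: at line 4 remove [adwba] add [hso,nbqn,lev] -> 15 lines: jksce omvt oywsz znjf hso nbqn lev isku pdz jlp bdfe wmlms fytom frc mob
Hunk 2: at line 2 remove [oywsz,znjf] add [pwx,vrno,gyyfw] -> 16 lines: jksce omvt pwx vrno gyyfw hso nbqn lev isku pdz jlp bdfe wmlms fytom frc mob
Hunk 3: at line 4 remove [gyyfw,hso,nbqn] add [qkl,fqif] -> 15 lines: jksce omvt pwx vrno qkl fqif lev isku pdz jlp bdfe wmlms fytom frc mob
Hunk 4: at line 8 remove [jlp,bdfe] add [kyg,lqku,tygfq] -> 16 lines: jksce omvt pwx vrno qkl fqif lev isku pdz kyg lqku tygfq wmlms fytom frc mob
Hunk 5: at line 4 remove [qkl,fqif,lev] add [zcqn] -> 14 lines: jksce omvt pwx vrno zcqn isku pdz kyg lqku tygfq wmlms fytom frc mob
Final line count: 14

Answer: 14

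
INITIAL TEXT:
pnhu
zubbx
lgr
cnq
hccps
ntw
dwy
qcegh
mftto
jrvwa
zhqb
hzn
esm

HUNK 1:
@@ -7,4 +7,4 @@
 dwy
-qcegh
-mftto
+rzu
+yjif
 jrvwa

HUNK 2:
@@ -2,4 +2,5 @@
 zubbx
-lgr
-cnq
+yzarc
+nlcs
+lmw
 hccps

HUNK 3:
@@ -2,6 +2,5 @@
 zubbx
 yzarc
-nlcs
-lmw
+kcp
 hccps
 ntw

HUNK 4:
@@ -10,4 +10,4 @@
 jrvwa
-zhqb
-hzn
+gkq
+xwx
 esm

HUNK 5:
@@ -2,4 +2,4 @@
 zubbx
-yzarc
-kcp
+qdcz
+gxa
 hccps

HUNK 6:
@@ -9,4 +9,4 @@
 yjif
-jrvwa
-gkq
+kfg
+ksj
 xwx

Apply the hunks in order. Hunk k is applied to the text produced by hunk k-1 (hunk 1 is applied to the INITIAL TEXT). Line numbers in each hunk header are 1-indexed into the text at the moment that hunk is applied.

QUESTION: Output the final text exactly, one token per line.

Answer: pnhu
zubbx
qdcz
gxa
hccps
ntw
dwy
rzu
yjif
kfg
ksj
xwx
esm

Derivation:
Hunk 1: at line 7 remove [qcegh,mftto] add [rzu,yjif] -> 13 lines: pnhu zubbx lgr cnq hccps ntw dwy rzu yjif jrvwa zhqb hzn esm
Hunk 2: at line 2 remove [lgr,cnq] add [yzarc,nlcs,lmw] -> 14 lines: pnhu zubbx yzarc nlcs lmw hccps ntw dwy rzu yjif jrvwa zhqb hzn esm
Hunk 3: at line 2 remove [nlcs,lmw] add [kcp] -> 13 lines: pnhu zubbx yzarc kcp hccps ntw dwy rzu yjif jrvwa zhqb hzn esm
Hunk 4: at line 10 remove [zhqb,hzn] add [gkq,xwx] -> 13 lines: pnhu zubbx yzarc kcp hccps ntw dwy rzu yjif jrvwa gkq xwx esm
Hunk 5: at line 2 remove [yzarc,kcp] add [qdcz,gxa] -> 13 lines: pnhu zubbx qdcz gxa hccps ntw dwy rzu yjif jrvwa gkq xwx esm
Hunk 6: at line 9 remove [jrvwa,gkq] add [kfg,ksj] -> 13 lines: pnhu zubbx qdcz gxa hccps ntw dwy rzu yjif kfg ksj xwx esm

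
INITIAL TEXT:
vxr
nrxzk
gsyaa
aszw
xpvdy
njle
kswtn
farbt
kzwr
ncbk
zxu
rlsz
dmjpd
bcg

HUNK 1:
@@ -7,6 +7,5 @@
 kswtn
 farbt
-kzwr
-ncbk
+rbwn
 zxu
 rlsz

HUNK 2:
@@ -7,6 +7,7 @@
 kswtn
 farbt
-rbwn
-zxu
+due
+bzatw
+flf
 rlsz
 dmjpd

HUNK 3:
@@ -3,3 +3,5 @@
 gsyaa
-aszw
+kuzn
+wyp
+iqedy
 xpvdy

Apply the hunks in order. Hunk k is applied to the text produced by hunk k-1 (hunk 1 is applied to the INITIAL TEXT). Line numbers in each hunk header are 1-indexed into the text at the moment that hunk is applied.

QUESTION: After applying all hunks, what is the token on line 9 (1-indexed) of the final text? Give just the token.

Hunk 1: at line 7 remove [kzwr,ncbk] add [rbwn] -> 13 lines: vxr nrxzk gsyaa aszw xpvdy njle kswtn farbt rbwn zxu rlsz dmjpd bcg
Hunk 2: at line 7 remove [rbwn,zxu] add [due,bzatw,flf] -> 14 lines: vxr nrxzk gsyaa aszw xpvdy njle kswtn farbt due bzatw flf rlsz dmjpd bcg
Hunk 3: at line 3 remove [aszw] add [kuzn,wyp,iqedy] -> 16 lines: vxr nrxzk gsyaa kuzn wyp iqedy xpvdy njle kswtn farbt due bzatw flf rlsz dmjpd bcg
Final line 9: kswtn

Answer: kswtn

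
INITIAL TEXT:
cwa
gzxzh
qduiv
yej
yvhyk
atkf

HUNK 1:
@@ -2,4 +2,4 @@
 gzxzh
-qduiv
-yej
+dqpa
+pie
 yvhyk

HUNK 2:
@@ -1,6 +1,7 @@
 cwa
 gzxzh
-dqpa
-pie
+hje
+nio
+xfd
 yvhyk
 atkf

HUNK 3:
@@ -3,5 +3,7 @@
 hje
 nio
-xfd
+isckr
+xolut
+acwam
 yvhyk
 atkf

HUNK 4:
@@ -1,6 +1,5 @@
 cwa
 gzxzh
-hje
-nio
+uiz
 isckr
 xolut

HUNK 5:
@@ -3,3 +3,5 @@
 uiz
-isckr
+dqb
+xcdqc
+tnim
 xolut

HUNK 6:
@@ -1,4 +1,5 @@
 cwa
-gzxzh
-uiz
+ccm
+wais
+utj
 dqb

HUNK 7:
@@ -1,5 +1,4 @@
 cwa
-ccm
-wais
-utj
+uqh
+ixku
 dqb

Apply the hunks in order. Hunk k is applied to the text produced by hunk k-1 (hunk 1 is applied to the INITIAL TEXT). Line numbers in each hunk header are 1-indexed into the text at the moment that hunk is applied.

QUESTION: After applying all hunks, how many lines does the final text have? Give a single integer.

Answer: 10

Derivation:
Hunk 1: at line 2 remove [qduiv,yej] add [dqpa,pie] -> 6 lines: cwa gzxzh dqpa pie yvhyk atkf
Hunk 2: at line 1 remove [dqpa,pie] add [hje,nio,xfd] -> 7 lines: cwa gzxzh hje nio xfd yvhyk atkf
Hunk 3: at line 3 remove [xfd] add [isckr,xolut,acwam] -> 9 lines: cwa gzxzh hje nio isckr xolut acwam yvhyk atkf
Hunk 4: at line 1 remove [hje,nio] add [uiz] -> 8 lines: cwa gzxzh uiz isckr xolut acwam yvhyk atkf
Hunk 5: at line 3 remove [isckr] add [dqb,xcdqc,tnim] -> 10 lines: cwa gzxzh uiz dqb xcdqc tnim xolut acwam yvhyk atkf
Hunk 6: at line 1 remove [gzxzh,uiz] add [ccm,wais,utj] -> 11 lines: cwa ccm wais utj dqb xcdqc tnim xolut acwam yvhyk atkf
Hunk 7: at line 1 remove [ccm,wais,utj] add [uqh,ixku] -> 10 lines: cwa uqh ixku dqb xcdqc tnim xolut acwam yvhyk atkf
Final line count: 10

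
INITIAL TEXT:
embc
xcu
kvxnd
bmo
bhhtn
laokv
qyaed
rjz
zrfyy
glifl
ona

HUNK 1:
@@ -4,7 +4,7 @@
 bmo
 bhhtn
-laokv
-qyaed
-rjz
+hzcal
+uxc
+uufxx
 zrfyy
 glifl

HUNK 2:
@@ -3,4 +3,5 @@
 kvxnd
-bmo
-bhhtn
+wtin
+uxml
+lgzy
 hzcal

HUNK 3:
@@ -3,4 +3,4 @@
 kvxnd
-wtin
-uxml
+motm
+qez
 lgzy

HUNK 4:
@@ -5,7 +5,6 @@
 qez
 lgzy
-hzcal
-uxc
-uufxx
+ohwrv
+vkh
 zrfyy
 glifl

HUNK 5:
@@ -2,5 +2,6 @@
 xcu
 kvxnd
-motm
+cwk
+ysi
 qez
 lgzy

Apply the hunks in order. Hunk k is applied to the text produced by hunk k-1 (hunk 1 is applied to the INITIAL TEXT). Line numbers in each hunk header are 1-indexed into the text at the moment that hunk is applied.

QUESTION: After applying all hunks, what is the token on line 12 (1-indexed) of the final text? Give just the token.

Hunk 1: at line 4 remove [laokv,qyaed,rjz] add [hzcal,uxc,uufxx] -> 11 lines: embc xcu kvxnd bmo bhhtn hzcal uxc uufxx zrfyy glifl ona
Hunk 2: at line 3 remove [bmo,bhhtn] add [wtin,uxml,lgzy] -> 12 lines: embc xcu kvxnd wtin uxml lgzy hzcal uxc uufxx zrfyy glifl ona
Hunk 3: at line 3 remove [wtin,uxml] add [motm,qez] -> 12 lines: embc xcu kvxnd motm qez lgzy hzcal uxc uufxx zrfyy glifl ona
Hunk 4: at line 5 remove [hzcal,uxc,uufxx] add [ohwrv,vkh] -> 11 lines: embc xcu kvxnd motm qez lgzy ohwrv vkh zrfyy glifl ona
Hunk 5: at line 2 remove [motm] add [cwk,ysi] -> 12 lines: embc xcu kvxnd cwk ysi qez lgzy ohwrv vkh zrfyy glifl ona
Final line 12: ona

Answer: ona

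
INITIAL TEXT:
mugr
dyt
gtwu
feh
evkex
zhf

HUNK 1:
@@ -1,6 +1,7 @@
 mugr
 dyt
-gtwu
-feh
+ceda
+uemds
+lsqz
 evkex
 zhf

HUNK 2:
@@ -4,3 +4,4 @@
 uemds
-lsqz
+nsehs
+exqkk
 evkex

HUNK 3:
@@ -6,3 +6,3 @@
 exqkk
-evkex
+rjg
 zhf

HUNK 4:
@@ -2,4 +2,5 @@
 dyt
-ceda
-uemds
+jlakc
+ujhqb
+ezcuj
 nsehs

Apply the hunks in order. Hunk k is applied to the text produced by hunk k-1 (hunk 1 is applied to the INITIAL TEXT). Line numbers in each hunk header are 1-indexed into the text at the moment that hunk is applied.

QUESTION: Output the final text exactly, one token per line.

Hunk 1: at line 1 remove [gtwu,feh] add [ceda,uemds,lsqz] -> 7 lines: mugr dyt ceda uemds lsqz evkex zhf
Hunk 2: at line 4 remove [lsqz] add [nsehs,exqkk] -> 8 lines: mugr dyt ceda uemds nsehs exqkk evkex zhf
Hunk 3: at line 6 remove [evkex] add [rjg] -> 8 lines: mugr dyt ceda uemds nsehs exqkk rjg zhf
Hunk 4: at line 2 remove [ceda,uemds] add [jlakc,ujhqb,ezcuj] -> 9 lines: mugr dyt jlakc ujhqb ezcuj nsehs exqkk rjg zhf

Answer: mugr
dyt
jlakc
ujhqb
ezcuj
nsehs
exqkk
rjg
zhf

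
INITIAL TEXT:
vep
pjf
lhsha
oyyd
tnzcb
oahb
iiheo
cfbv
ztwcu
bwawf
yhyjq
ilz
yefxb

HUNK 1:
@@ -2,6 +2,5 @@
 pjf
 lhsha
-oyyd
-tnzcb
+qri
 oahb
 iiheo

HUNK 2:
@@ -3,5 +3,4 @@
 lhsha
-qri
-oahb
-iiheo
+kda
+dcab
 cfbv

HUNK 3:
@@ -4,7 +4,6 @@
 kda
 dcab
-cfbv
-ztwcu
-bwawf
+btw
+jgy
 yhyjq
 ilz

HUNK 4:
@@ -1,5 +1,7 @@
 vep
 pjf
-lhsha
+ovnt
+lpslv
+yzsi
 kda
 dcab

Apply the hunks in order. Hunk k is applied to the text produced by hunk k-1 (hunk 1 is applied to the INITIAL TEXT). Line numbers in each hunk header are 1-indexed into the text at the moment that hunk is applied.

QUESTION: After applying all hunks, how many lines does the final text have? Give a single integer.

Answer: 12

Derivation:
Hunk 1: at line 2 remove [oyyd,tnzcb] add [qri] -> 12 lines: vep pjf lhsha qri oahb iiheo cfbv ztwcu bwawf yhyjq ilz yefxb
Hunk 2: at line 3 remove [qri,oahb,iiheo] add [kda,dcab] -> 11 lines: vep pjf lhsha kda dcab cfbv ztwcu bwawf yhyjq ilz yefxb
Hunk 3: at line 4 remove [cfbv,ztwcu,bwawf] add [btw,jgy] -> 10 lines: vep pjf lhsha kda dcab btw jgy yhyjq ilz yefxb
Hunk 4: at line 1 remove [lhsha] add [ovnt,lpslv,yzsi] -> 12 lines: vep pjf ovnt lpslv yzsi kda dcab btw jgy yhyjq ilz yefxb
Final line count: 12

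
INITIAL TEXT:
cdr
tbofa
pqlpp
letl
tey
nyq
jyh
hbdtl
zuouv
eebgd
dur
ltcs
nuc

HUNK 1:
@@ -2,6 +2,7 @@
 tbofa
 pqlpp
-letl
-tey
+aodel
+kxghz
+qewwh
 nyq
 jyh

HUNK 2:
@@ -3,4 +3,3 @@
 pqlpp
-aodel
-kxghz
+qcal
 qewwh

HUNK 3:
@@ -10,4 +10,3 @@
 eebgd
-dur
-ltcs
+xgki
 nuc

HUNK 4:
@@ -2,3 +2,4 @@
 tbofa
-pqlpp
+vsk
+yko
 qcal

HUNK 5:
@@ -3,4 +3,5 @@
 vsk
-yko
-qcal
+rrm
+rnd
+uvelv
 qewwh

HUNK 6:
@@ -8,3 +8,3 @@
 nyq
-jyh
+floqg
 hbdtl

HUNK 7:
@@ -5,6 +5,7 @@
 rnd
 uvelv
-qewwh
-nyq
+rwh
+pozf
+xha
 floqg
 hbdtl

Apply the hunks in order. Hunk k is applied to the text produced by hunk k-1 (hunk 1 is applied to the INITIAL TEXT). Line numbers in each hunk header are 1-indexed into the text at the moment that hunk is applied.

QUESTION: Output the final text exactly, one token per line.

Answer: cdr
tbofa
vsk
rrm
rnd
uvelv
rwh
pozf
xha
floqg
hbdtl
zuouv
eebgd
xgki
nuc

Derivation:
Hunk 1: at line 2 remove [letl,tey] add [aodel,kxghz,qewwh] -> 14 lines: cdr tbofa pqlpp aodel kxghz qewwh nyq jyh hbdtl zuouv eebgd dur ltcs nuc
Hunk 2: at line 3 remove [aodel,kxghz] add [qcal] -> 13 lines: cdr tbofa pqlpp qcal qewwh nyq jyh hbdtl zuouv eebgd dur ltcs nuc
Hunk 3: at line 10 remove [dur,ltcs] add [xgki] -> 12 lines: cdr tbofa pqlpp qcal qewwh nyq jyh hbdtl zuouv eebgd xgki nuc
Hunk 4: at line 2 remove [pqlpp] add [vsk,yko] -> 13 lines: cdr tbofa vsk yko qcal qewwh nyq jyh hbdtl zuouv eebgd xgki nuc
Hunk 5: at line 3 remove [yko,qcal] add [rrm,rnd,uvelv] -> 14 lines: cdr tbofa vsk rrm rnd uvelv qewwh nyq jyh hbdtl zuouv eebgd xgki nuc
Hunk 6: at line 8 remove [jyh] add [floqg] -> 14 lines: cdr tbofa vsk rrm rnd uvelv qewwh nyq floqg hbdtl zuouv eebgd xgki nuc
Hunk 7: at line 5 remove [qewwh,nyq] add [rwh,pozf,xha] -> 15 lines: cdr tbofa vsk rrm rnd uvelv rwh pozf xha floqg hbdtl zuouv eebgd xgki nuc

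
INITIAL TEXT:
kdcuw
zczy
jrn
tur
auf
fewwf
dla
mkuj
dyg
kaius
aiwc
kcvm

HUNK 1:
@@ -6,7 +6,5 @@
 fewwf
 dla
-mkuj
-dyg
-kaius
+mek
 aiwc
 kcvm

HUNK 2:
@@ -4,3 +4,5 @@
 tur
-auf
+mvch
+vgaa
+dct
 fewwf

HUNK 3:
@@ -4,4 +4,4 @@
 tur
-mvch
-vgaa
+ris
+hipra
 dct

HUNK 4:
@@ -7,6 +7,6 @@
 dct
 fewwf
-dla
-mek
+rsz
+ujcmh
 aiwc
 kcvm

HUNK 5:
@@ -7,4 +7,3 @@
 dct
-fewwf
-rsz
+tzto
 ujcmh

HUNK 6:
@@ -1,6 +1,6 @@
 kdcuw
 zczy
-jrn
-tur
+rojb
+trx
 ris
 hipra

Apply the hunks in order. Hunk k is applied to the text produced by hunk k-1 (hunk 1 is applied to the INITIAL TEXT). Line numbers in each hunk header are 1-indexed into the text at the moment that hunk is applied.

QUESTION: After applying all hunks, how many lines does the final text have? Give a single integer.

Answer: 11

Derivation:
Hunk 1: at line 6 remove [mkuj,dyg,kaius] add [mek] -> 10 lines: kdcuw zczy jrn tur auf fewwf dla mek aiwc kcvm
Hunk 2: at line 4 remove [auf] add [mvch,vgaa,dct] -> 12 lines: kdcuw zczy jrn tur mvch vgaa dct fewwf dla mek aiwc kcvm
Hunk 3: at line 4 remove [mvch,vgaa] add [ris,hipra] -> 12 lines: kdcuw zczy jrn tur ris hipra dct fewwf dla mek aiwc kcvm
Hunk 4: at line 7 remove [dla,mek] add [rsz,ujcmh] -> 12 lines: kdcuw zczy jrn tur ris hipra dct fewwf rsz ujcmh aiwc kcvm
Hunk 5: at line 7 remove [fewwf,rsz] add [tzto] -> 11 lines: kdcuw zczy jrn tur ris hipra dct tzto ujcmh aiwc kcvm
Hunk 6: at line 1 remove [jrn,tur] add [rojb,trx] -> 11 lines: kdcuw zczy rojb trx ris hipra dct tzto ujcmh aiwc kcvm
Final line count: 11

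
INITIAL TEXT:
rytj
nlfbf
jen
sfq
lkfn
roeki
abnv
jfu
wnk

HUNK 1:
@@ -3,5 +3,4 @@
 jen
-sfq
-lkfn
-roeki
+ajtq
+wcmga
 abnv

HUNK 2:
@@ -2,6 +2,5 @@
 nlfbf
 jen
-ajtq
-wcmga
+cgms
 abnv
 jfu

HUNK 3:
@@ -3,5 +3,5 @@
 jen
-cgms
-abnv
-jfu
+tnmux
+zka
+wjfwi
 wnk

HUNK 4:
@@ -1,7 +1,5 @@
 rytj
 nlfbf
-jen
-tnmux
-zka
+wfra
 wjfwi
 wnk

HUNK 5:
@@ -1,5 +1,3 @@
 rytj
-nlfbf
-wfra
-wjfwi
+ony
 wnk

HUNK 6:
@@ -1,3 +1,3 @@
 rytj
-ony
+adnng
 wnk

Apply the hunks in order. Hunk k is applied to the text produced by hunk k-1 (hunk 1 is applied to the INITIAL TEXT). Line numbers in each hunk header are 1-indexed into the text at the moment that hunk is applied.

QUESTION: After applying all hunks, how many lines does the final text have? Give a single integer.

Answer: 3

Derivation:
Hunk 1: at line 3 remove [sfq,lkfn,roeki] add [ajtq,wcmga] -> 8 lines: rytj nlfbf jen ajtq wcmga abnv jfu wnk
Hunk 2: at line 2 remove [ajtq,wcmga] add [cgms] -> 7 lines: rytj nlfbf jen cgms abnv jfu wnk
Hunk 3: at line 3 remove [cgms,abnv,jfu] add [tnmux,zka,wjfwi] -> 7 lines: rytj nlfbf jen tnmux zka wjfwi wnk
Hunk 4: at line 1 remove [jen,tnmux,zka] add [wfra] -> 5 lines: rytj nlfbf wfra wjfwi wnk
Hunk 5: at line 1 remove [nlfbf,wfra,wjfwi] add [ony] -> 3 lines: rytj ony wnk
Hunk 6: at line 1 remove [ony] add [adnng] -> 3 lines: rytj adnng wnk
Final line count: 3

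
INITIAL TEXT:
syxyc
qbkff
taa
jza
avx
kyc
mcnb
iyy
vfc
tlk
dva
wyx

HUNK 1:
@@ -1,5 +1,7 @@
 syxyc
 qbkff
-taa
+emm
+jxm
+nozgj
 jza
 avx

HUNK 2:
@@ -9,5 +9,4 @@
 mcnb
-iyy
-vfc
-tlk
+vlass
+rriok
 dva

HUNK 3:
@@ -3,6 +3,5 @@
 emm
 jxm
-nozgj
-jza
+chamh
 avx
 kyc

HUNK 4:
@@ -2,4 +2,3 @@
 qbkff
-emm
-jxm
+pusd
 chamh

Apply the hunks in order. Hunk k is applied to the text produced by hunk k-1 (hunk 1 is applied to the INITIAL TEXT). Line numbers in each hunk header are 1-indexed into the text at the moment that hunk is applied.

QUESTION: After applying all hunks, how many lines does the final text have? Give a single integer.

Answer: 11

Derivation:
Hunk 1: at line 1 remove [taa] add [emm,jxm,nozgj] -> 14 lines: syxyc qbkff emm jxm nozgj jza avx kyc mcnb iyy vfc tlk dva wyx
Hunk 2: at line 9 remove [iyy,vfc,tlk] add [vlass,rriok] -> 13 lines: syxyc qbkff emm jxm nozgj jza avx kyc mcnb vlass rriok dva wyx
Hunk 3: at line 3 remove [nozgj,jza] add [chamh] -> 12 lines: syxyc qbkff emm jxm chamh avx kyc mcnb vlass rriok dva wyx
Hunk 4: at line 2 remove [emm,jxm] add [pusd] -> 11 lines: syxyc qbkff pusd chamh avx kyc mcnb vlass rriok dva wyx
Final line count: 11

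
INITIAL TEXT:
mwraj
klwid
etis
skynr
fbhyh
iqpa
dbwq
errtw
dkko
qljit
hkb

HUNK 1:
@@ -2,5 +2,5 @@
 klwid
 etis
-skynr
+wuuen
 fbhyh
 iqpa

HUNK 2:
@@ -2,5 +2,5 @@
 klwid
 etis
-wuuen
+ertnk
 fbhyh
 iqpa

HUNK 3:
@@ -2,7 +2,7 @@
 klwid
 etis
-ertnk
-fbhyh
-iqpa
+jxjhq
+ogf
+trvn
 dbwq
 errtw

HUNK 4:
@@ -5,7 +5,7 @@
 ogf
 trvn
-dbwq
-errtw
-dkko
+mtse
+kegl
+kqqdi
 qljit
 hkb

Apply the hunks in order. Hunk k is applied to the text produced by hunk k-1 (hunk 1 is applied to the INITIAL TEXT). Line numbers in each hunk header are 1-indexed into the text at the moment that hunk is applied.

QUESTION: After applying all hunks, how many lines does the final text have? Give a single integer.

Hunk 1: at line 2 remove [skynr] add [wuuen] -> 11 lines: mwraj klwid etis wuuen fbhyh iqpa dbwq errtw dkko qljit hkb
Hunk 2: at line 2 remove [wuuen] add [ertnk] -> 11 lines: mwraj klwid etis ertnk fbhyh iqpa dbwq errtw dkko qljit hkb
Hunk 3: at line 2 remove [ertnk,fbhyh,iqpa] add [jxjhq,ogf,trvn] -> 11 lines: mwraj klwid etis jxjhq ogf trvn dbwq errtw dkko qljit hkb
Hunk 4: at line 5 remove [dbwq,errtw,dkko] add [mtse,kegl,kqqdi] -> 11 lines: mwraj klwid etis jxjhq ogf trvn mtse kegl kqqdi qljit hkb
Final line count: 11

Answer: 11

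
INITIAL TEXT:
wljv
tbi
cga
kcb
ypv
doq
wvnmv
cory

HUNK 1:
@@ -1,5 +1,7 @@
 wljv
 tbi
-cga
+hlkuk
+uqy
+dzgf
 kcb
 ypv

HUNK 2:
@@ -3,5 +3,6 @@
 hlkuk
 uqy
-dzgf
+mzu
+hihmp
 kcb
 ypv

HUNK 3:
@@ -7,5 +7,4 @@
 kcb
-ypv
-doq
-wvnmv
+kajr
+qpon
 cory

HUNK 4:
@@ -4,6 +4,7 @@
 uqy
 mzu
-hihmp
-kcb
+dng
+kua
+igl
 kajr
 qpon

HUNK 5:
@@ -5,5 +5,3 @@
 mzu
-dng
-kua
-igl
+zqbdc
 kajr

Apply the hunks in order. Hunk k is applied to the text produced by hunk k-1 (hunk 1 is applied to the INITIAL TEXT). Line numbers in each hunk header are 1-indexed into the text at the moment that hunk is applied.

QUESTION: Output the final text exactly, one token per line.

Hunk 1: at line 1 remove [cga] add [hlkuk,uqy,dzgf] -> 10 lines: wljv tbi hlkuk uqy dzgf kcb ypv doq wvnmv cory
Hunk 2: at line 3 remove [dzgf] add [mzu,hihmp] -> 11 lines: wljv tbi hlkuk uqy mzu hihmp kcb ypv doq wvnmv cory
Hunk 3: at line 7 remove [ypv,doq,wvnmv] add [kajr,qpon] -> 10 lines: wljv tbi hlkuk uqy mzu hihmp kcb kajr qpon cory
Hunk 4: at line 4 remove [hihmp,kcb] add [dng,kua,igl] -> 11 lines: wljv tbi hlkuk uqy mzu dng kua igl kajr qpon cory
Hunk 5: at line 5 remove [dng,kua,igl] add [zqbdc] -> 9 lines: wljv tbi hlkuk uqy mzu zqbdc kajr qpon cory

Answer: wljv
tbi
hlkuk
uqy
mzu
zqbdc
kajr
qpon
cory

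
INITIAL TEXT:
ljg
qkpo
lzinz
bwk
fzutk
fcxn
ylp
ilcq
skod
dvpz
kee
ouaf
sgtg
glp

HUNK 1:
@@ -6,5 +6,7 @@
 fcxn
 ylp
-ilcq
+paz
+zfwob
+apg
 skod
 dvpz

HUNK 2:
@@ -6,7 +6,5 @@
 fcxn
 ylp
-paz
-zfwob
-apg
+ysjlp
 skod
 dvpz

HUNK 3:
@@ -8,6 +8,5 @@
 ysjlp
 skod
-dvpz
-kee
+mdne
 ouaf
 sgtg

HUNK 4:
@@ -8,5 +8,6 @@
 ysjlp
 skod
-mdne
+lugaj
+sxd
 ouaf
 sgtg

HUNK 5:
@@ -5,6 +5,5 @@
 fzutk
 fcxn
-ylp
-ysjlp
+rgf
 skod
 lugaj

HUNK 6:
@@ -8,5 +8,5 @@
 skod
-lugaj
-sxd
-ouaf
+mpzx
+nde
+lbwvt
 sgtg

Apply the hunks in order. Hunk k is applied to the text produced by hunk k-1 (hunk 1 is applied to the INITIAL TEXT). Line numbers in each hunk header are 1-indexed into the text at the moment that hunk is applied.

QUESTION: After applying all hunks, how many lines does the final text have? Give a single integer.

Hunk 1: at line 6 remove [ilcq] add [paz,zfwob,apg] -> 16 lines: ljg qkpo lzinz bwk fzutk fcxn ylp paz zfwob apg skod dvpz kee ouaf sgtg glp
Hunk 2: at line 6 remove [paz,zfwob,apg] add [ysjlp] -> 14 lines: ljg qkpo lzinz bwk fzutk fcxn ylp ysjlp skod dvpz kee ouaf sgtg glp
Hunk 3: at line 8 remove [dvpz,kee] add [mdne] -> 13 lines: ljg qkpo lzinz bwk fzutk fcxn ylp ysjlp skod mdne ouaf sgtg glp
Hunk 4: at line 8 remove [mdne] add [lugaj,sxd] -> 14 lines: ljg qkpo lzinz bwk fzutk fcxn ylp ysjlp skod lugaj sxd ouaf sgtg glp
Hunk 5: at line 5 remove [ylp,ysjlp] add [rgf] -> 13 lines: ljg qkpo lzinz bwk fzutk fcxn rgf skod lugaj sxd ouaf sgtg glp
Hunk 6: at line 8 remove [lugaj,sxd,ouaf] add [mpzx,nde,lbwvt] -> 13 lines: ljg qkpo lzinz bwk fzutk fcxn rgf skod mpzx nde lbwvt sgtg glp
Final line count: 13

Answer: 13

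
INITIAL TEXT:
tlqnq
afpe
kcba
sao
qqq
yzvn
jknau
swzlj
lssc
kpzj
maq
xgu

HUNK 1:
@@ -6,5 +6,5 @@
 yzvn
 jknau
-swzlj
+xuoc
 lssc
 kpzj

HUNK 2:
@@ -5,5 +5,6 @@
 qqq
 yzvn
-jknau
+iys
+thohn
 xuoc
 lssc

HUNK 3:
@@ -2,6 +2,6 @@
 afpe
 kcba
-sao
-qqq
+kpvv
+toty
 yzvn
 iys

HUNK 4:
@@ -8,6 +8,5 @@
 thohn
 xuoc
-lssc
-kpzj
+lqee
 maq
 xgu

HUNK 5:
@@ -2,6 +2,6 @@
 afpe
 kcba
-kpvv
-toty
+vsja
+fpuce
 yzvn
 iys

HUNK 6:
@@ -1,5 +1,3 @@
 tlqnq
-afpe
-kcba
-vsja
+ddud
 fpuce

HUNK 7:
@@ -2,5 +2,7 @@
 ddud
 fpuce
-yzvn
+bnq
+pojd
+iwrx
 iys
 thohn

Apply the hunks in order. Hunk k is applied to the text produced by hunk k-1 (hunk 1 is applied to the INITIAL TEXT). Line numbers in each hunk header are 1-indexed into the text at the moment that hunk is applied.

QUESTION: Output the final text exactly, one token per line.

Answer: tlqnq
ddud
fpuce
bnq
pojd
iwrx
iys
thohn
xuoc
lqee
maq
xgu

Derivation:
Hunk 1: at line 6 remove [swzlj] add [xuoc] -> 12 lines: tlqnq afpe kcba sao qqq yzvn jknau xuoc lssc kpzj maq xgu
Hunk 2: at line 5 remove [jknau] add [iys,thohn] -> 13 lines: tlqnq afpe kcba sao qqq yzvn iys thohn xuoc lssc kpzj maq xgu
Hunk 3: at line 2 remove [sao,qqq] add [kpvv,toty] -> 13 lines: tlqnq afpe kcba kpvv toty yzvn iys thohn xuoc lssc kpzj maq xgu
Hunk 4: at line 8 remove [lssc,kpzj] add [lqee] -> 12 lines: tlqnq afpe kcba kpvv toty yzvn iys thohn xuoc lqee maq xgu
Hunk 5: at line 2 remove [kpvv,toty] add [vsja,fpuce] -> 12 lines: tlqnq afpe kcba vsja fpuce yzvn iys thohn xuoc lqee maq xgu
Hunk 6: at line 1 remove [afpe,kcba,vsja] add [ddud] -> 10 lines: tlqnq ddud fpuce yzvn iys thohn xuoc lqee maq xgu
Hunk 7: at line 2 remove [yzvn] add [bnq,pojd,iwrx] -> 12 lines: tlqnq ddud fpuce bnq pojd iwrx iys thohn xuoc lqee maq xgu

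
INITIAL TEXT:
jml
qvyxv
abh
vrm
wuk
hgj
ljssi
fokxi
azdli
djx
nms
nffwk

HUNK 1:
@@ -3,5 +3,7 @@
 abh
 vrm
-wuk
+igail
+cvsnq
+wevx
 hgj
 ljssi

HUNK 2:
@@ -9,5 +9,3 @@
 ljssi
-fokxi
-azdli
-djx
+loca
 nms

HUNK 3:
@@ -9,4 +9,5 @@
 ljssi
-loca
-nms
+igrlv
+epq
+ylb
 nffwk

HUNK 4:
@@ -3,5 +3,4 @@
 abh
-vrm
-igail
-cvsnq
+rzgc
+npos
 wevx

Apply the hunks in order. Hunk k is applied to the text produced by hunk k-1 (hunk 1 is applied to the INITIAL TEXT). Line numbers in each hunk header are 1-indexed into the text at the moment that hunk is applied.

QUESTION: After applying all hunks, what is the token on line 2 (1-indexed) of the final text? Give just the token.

Hunk 1: at line 3 remove [wuk] add [igail,cvsnq,wevx] -> 14 lines: jml qvyxv abh vrm igail cvsnq wevx hgj ljssi fokxi azdli djx nms nffwk
Hunk 2: at line 9 remove [fokxi,azdli,djx] add [loca] -> 12 lines: jml qvyxv abh vrm igail cvsnq wevx hgj ljssi loca nms nffwk
Hunk 3: at line 9 remove [loca,nms] add [igrlv,epq,ylb] -> 13 lines: jml qvyxv abh vrm igail cvsnq wevx hgj ljssi igrlv epq ylb nffwk
Hunk 4: at line 3 remove [vrm,igail,cvsnq] add [rzgc,npos] -> 12 lines: jml qvyxv abh rzgc npos wevx hgj ljssi igrlv epq ylb nffwk
Final line 2: qvyxv

Answer: qvyxv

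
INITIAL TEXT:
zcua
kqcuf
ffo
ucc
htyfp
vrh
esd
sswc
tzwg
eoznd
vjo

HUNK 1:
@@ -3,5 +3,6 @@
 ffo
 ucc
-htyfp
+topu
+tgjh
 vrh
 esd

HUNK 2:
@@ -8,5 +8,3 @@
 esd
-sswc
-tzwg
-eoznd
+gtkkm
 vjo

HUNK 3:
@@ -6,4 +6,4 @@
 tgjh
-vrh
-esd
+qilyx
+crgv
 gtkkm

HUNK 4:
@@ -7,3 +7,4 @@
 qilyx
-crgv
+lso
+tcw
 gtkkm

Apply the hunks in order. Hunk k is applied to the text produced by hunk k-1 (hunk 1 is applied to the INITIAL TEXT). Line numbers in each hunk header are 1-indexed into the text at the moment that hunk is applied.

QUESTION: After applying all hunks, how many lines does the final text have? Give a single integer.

Hunk 1: at line 3 remove [htyfp] add [topu,tgjh] -> 12 lines: zcua kqcuf ffo ucc topu tgjh vrh esd sswc tzwg eoznd vjo
Hunk 2: at line 8 remove [sswc,tzwg,eoznd] add [gtkkm] -> 10 lines: zcua kqcuf ffo ucc topu tgjh vrh esd gtkkm vjo
Hunk 3: at line 6 remove [vrh,esd] add [qilyx,crgv] -> 10 lines: zcua kqcuf ffo ucc topu tgjh qilyx crgv gtkkm vjo
Hunk 4: at line 7 remove [crgv] add [lso,tcw] -> 11 lines: zcua kqcuf ffo ucc topu tgjh qilyx lso tcw gtkkm vjo
Final line count: 11

Answer: 11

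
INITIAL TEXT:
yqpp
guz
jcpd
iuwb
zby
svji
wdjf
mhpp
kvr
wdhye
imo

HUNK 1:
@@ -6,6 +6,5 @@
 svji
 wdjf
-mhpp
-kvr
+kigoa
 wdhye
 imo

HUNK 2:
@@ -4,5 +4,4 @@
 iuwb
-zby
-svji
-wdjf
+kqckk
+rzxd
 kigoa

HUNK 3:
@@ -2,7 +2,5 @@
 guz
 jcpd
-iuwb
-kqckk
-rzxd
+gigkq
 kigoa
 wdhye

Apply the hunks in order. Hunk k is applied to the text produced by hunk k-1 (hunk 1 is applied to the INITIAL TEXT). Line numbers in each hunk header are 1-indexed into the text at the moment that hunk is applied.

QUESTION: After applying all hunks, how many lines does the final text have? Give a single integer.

Hunk 1: at line 6 remove [mhpp,kvr] add [kigoa] -> 10 lines: yqpp guz jcpd iuwb zby svji wdjf kigoa wdhye imo
Hunk 2: at line 4 remove [zby,svji,wdjf] add [kqckk,rzxd] -> 9 lines: yqpp guz jcpd iuwb kqckk rzxd kigoa wdhye imo
Hunk 3: at line 2 remove [iuwb,kqckk,rzxd] add [gigkq] -> 7 lines: yqpp guz jcpd gigkq kigoa wdhye imo
Final line count: 7

Answer: 7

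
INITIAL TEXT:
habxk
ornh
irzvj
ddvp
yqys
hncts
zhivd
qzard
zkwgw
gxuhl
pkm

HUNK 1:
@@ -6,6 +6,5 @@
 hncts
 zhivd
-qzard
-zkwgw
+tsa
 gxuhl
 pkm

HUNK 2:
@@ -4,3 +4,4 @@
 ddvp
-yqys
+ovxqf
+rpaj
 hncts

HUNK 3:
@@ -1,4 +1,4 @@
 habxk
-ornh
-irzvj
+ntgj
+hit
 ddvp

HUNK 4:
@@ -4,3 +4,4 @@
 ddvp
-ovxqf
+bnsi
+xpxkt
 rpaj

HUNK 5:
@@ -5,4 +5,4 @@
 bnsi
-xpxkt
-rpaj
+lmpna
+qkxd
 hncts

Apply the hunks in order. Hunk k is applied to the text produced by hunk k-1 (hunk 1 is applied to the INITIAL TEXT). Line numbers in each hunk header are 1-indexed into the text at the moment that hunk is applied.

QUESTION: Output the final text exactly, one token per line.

Hunk 1: at line 6 remove [qzard,zkwgw] add [tsa] -> 10 lines: habxk ornh irzvj ddvp yqys hncts zhivd tsa gxuhl pkm
Hunk 2: at line 4 remove [yqys] add [ovxqf,rpaj] -> 11 lines: habxk ornh irzvj ddvp ovxqf rpaj hncts zhivd tsa gxuhl pkm
Hunk 3: at line 1 remove [ornh,irzvj] add [ntgj,hit] -> 11 lines: habxk ntgj hit ddvp ovxqf rpaj hncts zhivd tsa gxuhl pkm
Hunk 4: at line 4 remove [ovxqf] add [bnsi,xpxkt] -> 12 lines: habxk ntgj hit ddvp bnsi xpxkt rpaj hncts zhivd tsa gxuhl pkm
Hunk 5: at line 5 remove [xpxkt,rpaj] add [lmpna,qkxd] -> 12 lines: habxk ntgj hit ddvp bnsi lmpna qkxd hncts zhivd tsa gxuhl pkm

Answer: habxk
ntgj
hit
ddvp
bnsi
lmpna
qkxd
hncts
zhivd
tsa
gxuhl
pkm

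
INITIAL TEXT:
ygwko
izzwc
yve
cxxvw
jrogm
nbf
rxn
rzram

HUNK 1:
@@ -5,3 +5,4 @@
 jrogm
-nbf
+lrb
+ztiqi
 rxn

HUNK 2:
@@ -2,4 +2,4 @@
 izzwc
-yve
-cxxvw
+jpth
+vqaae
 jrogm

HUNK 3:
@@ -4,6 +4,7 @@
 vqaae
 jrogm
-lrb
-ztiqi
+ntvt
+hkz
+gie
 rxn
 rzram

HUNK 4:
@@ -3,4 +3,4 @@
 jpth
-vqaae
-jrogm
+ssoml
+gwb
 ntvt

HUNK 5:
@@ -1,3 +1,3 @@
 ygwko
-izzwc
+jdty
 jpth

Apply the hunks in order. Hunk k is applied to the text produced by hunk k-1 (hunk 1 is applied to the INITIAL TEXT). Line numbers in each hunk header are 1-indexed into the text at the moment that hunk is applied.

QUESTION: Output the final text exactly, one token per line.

Hunk 1: at line 5 remove [nbf] add [lrb,ztiqi] -> 9 lines: ygwko izzwc yve cxxvw jrogm lrb ztiqi rxn rzram
Hunk 2: at line 2 remove [yve,cxxvw] add [jpth,vqaae] -> 9 lines: ygwko izzwc jpth vqaae jrogm lrb ztiqi rxn rzram
Hunk 3: at line 4 remove [lrb,ztiqi] add [ntvt,hkz,gie] -> 10 lines: ygwko izzwc jpth vqaae jrogm ntvt hkz gie rxn rzram
Hunk 4: at line 3 remove [vqaae,jrogm] add [ssoml,gwb] -> 10 lines: ygwko izzwc jpth ssoml gwb ntvt hkz gie rxn rzram
Hunk 5: at line 1 remove [izzwc] add [jdty] -> 10 lines: ygwko jdty jpth ssoml gwb ntvt hkz gie rxn rzram

Answer: ygwko
jdty
jpth
ssoml
gwb
ntvt
hkz
gie
rxn
rzram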